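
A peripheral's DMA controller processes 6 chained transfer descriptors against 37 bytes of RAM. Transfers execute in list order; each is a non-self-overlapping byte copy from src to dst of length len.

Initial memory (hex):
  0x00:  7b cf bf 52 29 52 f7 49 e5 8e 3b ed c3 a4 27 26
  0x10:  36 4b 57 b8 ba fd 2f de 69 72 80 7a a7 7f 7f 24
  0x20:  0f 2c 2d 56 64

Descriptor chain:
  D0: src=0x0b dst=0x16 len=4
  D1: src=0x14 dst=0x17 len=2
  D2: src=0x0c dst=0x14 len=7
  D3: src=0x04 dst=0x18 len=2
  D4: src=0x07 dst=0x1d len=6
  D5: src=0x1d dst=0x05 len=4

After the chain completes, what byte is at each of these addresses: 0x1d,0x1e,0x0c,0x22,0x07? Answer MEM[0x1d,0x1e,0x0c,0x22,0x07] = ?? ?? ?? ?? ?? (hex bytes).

MEM[0x1d,0x1e,0x0c,0x22,0x07] = 49 e5 c3 c3 8e

[0] 0x0b->0x16 len=4 : ed c3 a4 27
[1] 0x14->0x17 len=2 : ba fd
[2] 0x0c->0x14 len=7 : c3 a4 27 26 36 4b 57
[3] 0x04->0x18 len=2 : 29 52
[4] 0x07->0x1d len=6 : 49 e5 8e 3b ed c3
[5] 0x1d->0x05 len=4 : 49 e5 8e 3b
query mem[0x1d]=0x49, mem[0x1e]=0xe5, mem[0x0c]=0xc3, mem[0x22]=0xc3, mem[0x07]=0x8e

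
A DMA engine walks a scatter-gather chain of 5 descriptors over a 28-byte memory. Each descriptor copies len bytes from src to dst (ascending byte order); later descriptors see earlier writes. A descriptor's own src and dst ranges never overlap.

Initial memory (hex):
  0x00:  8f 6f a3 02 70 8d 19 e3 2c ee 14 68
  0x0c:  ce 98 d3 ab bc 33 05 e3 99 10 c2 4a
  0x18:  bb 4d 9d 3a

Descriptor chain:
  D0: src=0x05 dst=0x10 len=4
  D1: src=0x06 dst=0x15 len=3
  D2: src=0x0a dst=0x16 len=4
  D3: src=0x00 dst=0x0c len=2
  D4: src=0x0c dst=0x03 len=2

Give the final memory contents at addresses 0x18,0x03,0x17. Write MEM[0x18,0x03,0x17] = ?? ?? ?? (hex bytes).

MEM[0x18,0x03,0x17] = ce 8f 68

  after D0: wrote 4B at 0x10 = 8d19e32c
  after D1: wrote 3B at 0x15 = 19e32c
  after D2: wrote 4B at 0x16 = 1468ce98
  after D3: wrote 2B at 0x0c = 8f6f
  after D4: wrote 2B at 0x03 = 8f6f
query mem[0x18]=0xce, mem[0x03]=0x8f, mem[0x17]=0x68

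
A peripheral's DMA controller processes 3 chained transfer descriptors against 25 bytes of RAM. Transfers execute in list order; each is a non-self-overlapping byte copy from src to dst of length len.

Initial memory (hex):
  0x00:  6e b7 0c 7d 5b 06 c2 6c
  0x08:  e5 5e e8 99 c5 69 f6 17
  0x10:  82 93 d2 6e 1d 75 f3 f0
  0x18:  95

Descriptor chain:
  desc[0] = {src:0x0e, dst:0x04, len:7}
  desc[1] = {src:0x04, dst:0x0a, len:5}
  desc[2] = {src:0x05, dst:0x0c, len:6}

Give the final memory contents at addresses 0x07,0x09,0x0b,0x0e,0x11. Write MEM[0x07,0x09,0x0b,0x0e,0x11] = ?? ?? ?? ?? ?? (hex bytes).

D0: mem[0x04..0x0a] <- [f6 17 82 93 d2 6e 1d]
D1: mem[0x0a..0x0e] <- [f6 17 82 93 d2]
D2: mem[0x0c..0x11] <- [17 82 93 d2 6e f6]
query mem[0x07]=0x93, mem[0x09]=0x6e, mem[0x0b]=0x17, mem[0x0e]=0x93, mem[0x11]=0xf6

MEM[0x07,0x09,0x0b,0x0e,0x11] = 93 6e 17 93 f6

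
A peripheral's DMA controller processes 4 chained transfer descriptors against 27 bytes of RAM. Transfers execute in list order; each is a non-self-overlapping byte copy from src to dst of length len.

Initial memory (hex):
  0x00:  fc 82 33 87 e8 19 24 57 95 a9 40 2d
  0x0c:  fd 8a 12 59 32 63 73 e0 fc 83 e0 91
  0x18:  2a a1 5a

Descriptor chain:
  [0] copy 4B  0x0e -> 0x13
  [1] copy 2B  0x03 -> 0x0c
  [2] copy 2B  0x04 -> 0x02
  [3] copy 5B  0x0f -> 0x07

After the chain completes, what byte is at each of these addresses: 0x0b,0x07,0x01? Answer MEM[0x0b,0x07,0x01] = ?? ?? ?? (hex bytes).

MEM[0x0b,0x07,0x01] = 12 59 82

D0: mem[0x13..0x16] <- [12 59 32 63]
D1: mem[0x0c..0x0d] <- [87 e8]
D2: mem[0x02..0x03] <- [e8 19]
D3: mem[0x07..0x0b] <- [59 32 63 73 12]
query mem[0x0b]=0x12, mem[0x07]=0x59, mem[0x01]=0x82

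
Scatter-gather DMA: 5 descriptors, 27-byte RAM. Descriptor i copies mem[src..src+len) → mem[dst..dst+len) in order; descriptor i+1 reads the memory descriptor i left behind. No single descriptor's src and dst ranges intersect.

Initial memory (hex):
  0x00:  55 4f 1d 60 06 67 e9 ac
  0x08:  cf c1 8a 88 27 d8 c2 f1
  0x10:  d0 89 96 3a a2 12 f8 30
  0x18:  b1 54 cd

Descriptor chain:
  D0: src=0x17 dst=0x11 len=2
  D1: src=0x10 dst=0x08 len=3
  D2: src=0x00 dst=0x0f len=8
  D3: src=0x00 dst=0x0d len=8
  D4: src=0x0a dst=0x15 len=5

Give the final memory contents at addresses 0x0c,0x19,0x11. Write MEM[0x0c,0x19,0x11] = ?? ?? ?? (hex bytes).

[0] 0x17->0x11 len=2 : 30 b1
[1] 0x10->0x08 len=3 : d0 30 b1
[2] 0x00->0x0f len=8 : 55 4f 1d 60 06 67 e9 ac
[3] 0x00->0x0d len=8 : 55 4f 1d 60 06 67 e9 ac
[4] 0x0a->0x15 len=5 : b1 88 27 55 4f
query mem[0x0c]=0x27, mem[0x19]=0x4f, mem[0x11]=0x06

MEM[0x0c,0x19,0x11] = 27 4f 06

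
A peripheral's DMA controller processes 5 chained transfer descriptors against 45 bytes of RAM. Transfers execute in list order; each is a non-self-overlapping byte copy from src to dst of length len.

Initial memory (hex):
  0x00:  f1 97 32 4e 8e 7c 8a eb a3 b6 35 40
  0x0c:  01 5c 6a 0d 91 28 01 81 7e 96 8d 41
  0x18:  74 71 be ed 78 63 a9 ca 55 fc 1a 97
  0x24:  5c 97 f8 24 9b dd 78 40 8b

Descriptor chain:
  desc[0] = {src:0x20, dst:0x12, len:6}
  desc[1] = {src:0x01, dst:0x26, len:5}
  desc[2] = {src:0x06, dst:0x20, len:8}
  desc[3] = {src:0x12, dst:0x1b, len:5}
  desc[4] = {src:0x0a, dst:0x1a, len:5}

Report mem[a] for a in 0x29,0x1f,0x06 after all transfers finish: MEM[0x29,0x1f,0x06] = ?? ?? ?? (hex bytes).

MEM[0x29,0x1f,0x06] = 8e 5c 8a

D0: mem[0x12..0x17] <- [55 fc 1a 97 5c 97]
D1: mem[0x26..0x2a] <- [97 32 4e 8e 7c]
D2: mem[0x20..0x27] <- [8a eb a3 b6 35 40 01 5c]
D3: mem[0x1b..0x1f] <- [55 fc 1a 97 5c]
D4: mem[0x1a..0x1e] <- [35 40 01 5c 6a]
query mem[0x29]=0x8e, mem[0x1f]=0x5c, mem[0x06]=0x8a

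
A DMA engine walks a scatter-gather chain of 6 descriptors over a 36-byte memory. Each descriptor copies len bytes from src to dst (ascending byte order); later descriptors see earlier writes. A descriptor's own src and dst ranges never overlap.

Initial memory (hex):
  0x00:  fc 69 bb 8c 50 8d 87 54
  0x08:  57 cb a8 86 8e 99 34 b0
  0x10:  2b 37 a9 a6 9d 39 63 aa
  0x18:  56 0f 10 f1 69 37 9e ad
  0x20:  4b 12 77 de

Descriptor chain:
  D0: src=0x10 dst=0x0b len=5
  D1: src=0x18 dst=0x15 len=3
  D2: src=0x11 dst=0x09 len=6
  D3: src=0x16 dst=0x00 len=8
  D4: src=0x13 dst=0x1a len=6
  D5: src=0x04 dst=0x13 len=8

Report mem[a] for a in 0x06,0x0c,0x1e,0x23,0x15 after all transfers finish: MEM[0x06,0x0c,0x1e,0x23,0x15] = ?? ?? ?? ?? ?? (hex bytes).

[0] 0x10->0x0b len=5 : 2b 37 a9 a6 9d
[1] 0x18->0x15 len=3 : 56 0f 10
[2] 0x11->0x09 len=6 : 37 a9 a6 9d 56 0f
[3] 0x16->0x00 len=8 : 0f 10 56 0f 10 f1 69 37
[4] 0x13->0x1a len=6 : a6 9d 56 0f 10 56
[5] 0x04->0x13 len=8 : 10 f1 69 37 57 37 a9 a6
query mem[0x06]=0x69, mem[0x0c]=0x9d, mem[0x1e]=0x10, mem[0x23]=0xde, mem[0x15]=0x69

MEM[0x06,0x0c,0x1e,0x23,0x15] = 69 9d 10 de 69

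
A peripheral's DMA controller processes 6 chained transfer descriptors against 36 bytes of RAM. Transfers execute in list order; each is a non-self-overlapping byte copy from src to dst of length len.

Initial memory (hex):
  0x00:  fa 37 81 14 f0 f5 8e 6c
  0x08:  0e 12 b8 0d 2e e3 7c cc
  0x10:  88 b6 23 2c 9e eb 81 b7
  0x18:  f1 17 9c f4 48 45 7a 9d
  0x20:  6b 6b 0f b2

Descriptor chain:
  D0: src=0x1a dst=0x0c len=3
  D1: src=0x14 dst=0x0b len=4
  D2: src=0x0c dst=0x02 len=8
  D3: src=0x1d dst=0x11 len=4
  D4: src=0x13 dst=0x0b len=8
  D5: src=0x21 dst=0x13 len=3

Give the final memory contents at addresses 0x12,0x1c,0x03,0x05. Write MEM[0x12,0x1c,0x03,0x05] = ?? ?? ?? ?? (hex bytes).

#0 dst[0x0c+3] := {0x9c,0xf4,0x48}
#1 dst[0x0b+4] := {0x9e,0xeb,0x81,0xb7}
#2 dst[0x02+8] := {0xeb,0x81,0xb7,0xcc,0x88,0xb6,0x23,0x2c}
#3 dst[0x11+4] := {0x45,0x7a,0x9d,0x6b}
#4 dst[0x0b+8] := {0x9d,0x6b,0xeb,0x81,0xb7,0xf1,0x17,0x9c}
#5 dst[0x13+3] := {0x6b,0x0f,0xb2}
query mem[0x12]=0x9c, mem[0x1c]=0x48, mem[0x03]=0x81, mem[0x05]=0xcc

MEM[0x12,0x1c,0x03,0x05] = 9c 48 81 cc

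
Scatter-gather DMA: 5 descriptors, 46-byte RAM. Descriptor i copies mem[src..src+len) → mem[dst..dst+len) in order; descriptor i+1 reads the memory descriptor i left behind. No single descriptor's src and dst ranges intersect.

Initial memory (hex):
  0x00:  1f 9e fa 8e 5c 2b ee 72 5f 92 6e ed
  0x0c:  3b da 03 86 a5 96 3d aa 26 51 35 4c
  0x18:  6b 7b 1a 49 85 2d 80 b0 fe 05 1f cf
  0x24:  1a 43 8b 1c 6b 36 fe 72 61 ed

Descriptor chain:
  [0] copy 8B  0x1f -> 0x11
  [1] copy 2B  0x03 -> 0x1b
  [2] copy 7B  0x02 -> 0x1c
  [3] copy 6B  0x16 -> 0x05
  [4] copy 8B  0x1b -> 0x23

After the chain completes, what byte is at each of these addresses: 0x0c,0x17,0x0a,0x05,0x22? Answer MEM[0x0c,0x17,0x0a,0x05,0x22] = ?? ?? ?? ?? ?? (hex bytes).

  after D0: wrote 8B at 0x11 = b0fe051fcf1a438b
  after D1: wrote 2B at 0x1b = 8e5c
  after D2: wrote 7B at 0x1c = fa8e5c2bee725f
  after D3: wrote 6B at 0x05 = 1a438b7b1a8e
  after D4: wrote 8B at 0x23 = 8efa8e5c2bee725f
query mem[0x0c]=0x3b, mem[0x17]=0x43, mem[0x0a]=0x8e, mem[0x05]=0x1a, mem[0x22]=0x5f

MEM[0x0c,0x17,0x0a,0x05,0x22] = 3b 43 8e 1a 5f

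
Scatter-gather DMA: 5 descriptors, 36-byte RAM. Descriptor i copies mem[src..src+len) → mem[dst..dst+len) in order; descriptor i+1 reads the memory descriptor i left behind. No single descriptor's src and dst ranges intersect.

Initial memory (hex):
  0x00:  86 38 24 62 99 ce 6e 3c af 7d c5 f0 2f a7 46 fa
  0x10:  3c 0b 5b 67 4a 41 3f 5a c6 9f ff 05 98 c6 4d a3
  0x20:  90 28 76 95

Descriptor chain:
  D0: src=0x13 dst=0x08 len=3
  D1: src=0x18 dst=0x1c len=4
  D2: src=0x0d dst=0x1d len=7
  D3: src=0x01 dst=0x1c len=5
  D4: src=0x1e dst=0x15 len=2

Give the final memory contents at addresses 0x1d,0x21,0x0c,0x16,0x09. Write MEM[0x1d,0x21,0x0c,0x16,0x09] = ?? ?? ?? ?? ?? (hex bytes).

#0 dst[0x08+3] := {0x67,0x4a,0x41}
#1 dst[0x1c+4] := {0xc6,0x9f,0xff,0x05}
#2 dst[0x1d+7] := {0xa7,0x46,0xfa,0x3c,0x0b,0x5b,0x67}
#3 dst[0x1c+5] := {0x38,0x24,0x62,0x99,0xce}
#4 dst[0x15+2] := {0x62,0x99}
query mem[0x1d]=0x24, mem[0x21]=0x0b, mem[0x0c]=0x2f, mem[0x16]=0x99, mem[0x09]=0x4a

MEM[0x1d,0x21,0x0c,0x16,0x09] = 24 0b 2f 99 4a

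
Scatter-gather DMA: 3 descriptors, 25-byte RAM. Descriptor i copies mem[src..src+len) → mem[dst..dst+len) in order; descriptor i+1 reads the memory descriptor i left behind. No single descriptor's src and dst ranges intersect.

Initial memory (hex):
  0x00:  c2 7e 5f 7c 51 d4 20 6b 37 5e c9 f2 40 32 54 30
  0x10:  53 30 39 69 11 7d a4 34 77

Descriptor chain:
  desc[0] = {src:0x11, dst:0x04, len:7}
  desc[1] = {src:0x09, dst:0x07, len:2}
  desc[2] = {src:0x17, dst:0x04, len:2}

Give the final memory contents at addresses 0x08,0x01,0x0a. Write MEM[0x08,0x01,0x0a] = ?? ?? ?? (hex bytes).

D0: mem[0x04..0x0a] <- [30 39 69 11 7d a4 34]
D1: mem[0x07..0x08] <- [a4 34]
D2: mem[0x04..0x05] <- [34 77]
query mem[0x08]=0x34, mem[0x01]=0x7e, mem[0x0a]=0x34

MEM[0x08,0x01,0x0a] = 34 7e 34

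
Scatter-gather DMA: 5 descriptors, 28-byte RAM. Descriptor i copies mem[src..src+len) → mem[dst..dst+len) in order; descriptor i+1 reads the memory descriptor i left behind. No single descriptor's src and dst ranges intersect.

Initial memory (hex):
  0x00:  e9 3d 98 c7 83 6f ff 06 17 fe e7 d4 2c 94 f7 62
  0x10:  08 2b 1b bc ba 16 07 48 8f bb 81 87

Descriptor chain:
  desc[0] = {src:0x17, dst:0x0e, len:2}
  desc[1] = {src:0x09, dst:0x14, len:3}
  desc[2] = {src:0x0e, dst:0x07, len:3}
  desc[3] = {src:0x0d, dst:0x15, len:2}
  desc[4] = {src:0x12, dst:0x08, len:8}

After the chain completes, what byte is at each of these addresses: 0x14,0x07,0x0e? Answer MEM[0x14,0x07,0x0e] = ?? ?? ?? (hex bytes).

#0 dst[0x0e+2] := {0x48,0x8f}
#1 dst[0x14+3] := {0xfe,0xe7,0xd4}
#2 dst[0x07+3] := {0x48,0x8f,0x08}
#3 dst[0x15+2] := {0x94,0x48}
#4 dst[0x08+8] := {0x1b,0xbc,0xfe,0x94,0x48,0x48,0x8f,0xbb}
query mem[0x14]=0xfe, mem[0x07]=0x48, mem[0x0e]=0x8f

MEM[0x14,0x07,0x0e] = fe 48 8f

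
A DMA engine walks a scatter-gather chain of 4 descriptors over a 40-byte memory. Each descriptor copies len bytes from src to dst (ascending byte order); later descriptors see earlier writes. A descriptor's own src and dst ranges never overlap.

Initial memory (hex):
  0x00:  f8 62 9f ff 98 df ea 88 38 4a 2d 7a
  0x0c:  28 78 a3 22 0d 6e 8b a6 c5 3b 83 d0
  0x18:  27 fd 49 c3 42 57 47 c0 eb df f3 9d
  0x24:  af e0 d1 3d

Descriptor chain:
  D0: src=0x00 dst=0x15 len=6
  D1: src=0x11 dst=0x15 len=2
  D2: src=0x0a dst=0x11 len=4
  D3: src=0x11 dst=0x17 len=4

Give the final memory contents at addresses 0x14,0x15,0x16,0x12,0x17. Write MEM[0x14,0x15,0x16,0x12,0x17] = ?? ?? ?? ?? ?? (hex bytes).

#0 dst[0x15+6] := {0xf8,0x62,0x9f,0xff,0x98,0xdf}
#1 dst[0x15+2] := {0x6e,0x8b}
#2 dst[0x11+4] := {0x2d,0x7a,0x28,0x78}
#3 dst[0x17+4] := {0x2d,0x7a,0x28,0x78}
query mem[0x14]=0x78, mem[0x15]=0x6e, mem[0x16]=0x8b, mem[0x12]=0x7a, mem[0x17]=0x2d

MEM[0x14,0x15,0x16,0x12,0x17] = 78 6e 8b 7a 2d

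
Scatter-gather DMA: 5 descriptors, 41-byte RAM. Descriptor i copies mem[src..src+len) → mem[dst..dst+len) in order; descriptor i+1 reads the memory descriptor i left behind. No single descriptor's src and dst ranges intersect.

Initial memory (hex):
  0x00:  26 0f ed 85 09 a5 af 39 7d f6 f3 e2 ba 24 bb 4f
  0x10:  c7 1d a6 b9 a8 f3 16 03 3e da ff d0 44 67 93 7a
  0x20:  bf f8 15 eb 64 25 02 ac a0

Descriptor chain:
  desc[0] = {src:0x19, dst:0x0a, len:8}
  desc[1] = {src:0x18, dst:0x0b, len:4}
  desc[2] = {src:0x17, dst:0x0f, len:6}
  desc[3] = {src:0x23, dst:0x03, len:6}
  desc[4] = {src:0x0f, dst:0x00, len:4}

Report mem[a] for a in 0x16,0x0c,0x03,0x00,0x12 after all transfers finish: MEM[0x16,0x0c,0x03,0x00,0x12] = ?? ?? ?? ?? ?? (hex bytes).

D0: mem[0x0a..0x11] <- [da ff d0 44 67 93 7a bf]
D1: mem[0x0b..0x0e] <- [3e da ff d0]
D2: mem[0x0f..0x14] <- [03 3e da ff d0 44]
D3: mem[0x03..0x08] <- [eb 64 25 02 ac a0]
D4: mem[0x00..0x03] <- [03 3e da ff]
query mem[0x16]=0x16, mem[0x0c]=0xda, mem[0x03]=0xff, mem[0x00]=0x03, mem[0x12]=0xff

MEM[0x16,0x0c,0x03,0x00,0x12] = 16 da ff 03 ff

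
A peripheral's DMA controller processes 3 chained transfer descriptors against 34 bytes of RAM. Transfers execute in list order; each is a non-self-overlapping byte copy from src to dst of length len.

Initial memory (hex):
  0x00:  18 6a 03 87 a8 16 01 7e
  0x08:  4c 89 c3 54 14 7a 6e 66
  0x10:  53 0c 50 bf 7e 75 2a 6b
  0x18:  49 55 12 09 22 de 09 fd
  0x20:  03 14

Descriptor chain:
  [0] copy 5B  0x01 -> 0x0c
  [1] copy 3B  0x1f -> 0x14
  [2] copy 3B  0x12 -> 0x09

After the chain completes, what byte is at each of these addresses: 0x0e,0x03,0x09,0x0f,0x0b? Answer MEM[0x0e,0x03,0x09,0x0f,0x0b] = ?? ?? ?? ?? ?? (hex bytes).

MEM[0x0e,0x03,0x09,0x0f,0x0b] = 87 87 50 a8 fd

  after D0: wrote 5B at 0x0c = 6a0387a816
  after D1: wrote 3B at 0x14 = fd0314
  after D2: wrote 3B at 0x09 = 50bffd
query mem[0x0e]=0x87, mem[0x03]=0x87, mem[0x09]=0x50, mem[0x0f]=0xa8, mem[0x0b]=0xfd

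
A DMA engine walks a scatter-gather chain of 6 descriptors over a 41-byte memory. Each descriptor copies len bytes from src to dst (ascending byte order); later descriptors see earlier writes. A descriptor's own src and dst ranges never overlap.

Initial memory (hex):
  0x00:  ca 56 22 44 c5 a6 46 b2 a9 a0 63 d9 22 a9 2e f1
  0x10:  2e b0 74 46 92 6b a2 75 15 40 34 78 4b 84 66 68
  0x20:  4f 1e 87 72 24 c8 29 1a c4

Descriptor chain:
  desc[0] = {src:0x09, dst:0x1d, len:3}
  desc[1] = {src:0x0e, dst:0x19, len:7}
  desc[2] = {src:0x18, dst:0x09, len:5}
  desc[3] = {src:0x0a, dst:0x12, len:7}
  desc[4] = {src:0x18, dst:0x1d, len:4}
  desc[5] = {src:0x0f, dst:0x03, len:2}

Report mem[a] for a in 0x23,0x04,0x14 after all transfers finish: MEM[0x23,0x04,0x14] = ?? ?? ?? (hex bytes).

#0 dst[0x1d+3] := {0xa0,0x63,0xd9}
#1 dst[0x19+7] := {0x2e,0xf1,0x2e,0xb0,0x74,0x46,0x92}
#2 dst[0x09+5] := {0x15,0x2e,0xf1,0x2e,0xb0}
#3 dst[0x12+7] := {0x2e,0xf1,0x2e,0xb0,0x2e,0xf1,0x2e}
#4 dst[0x1d+4] := {0x2e,0x2e,0xf1,0x2e}
#5 dst[0x03+2] := {0xf1,0x2e}
query mem[0x23]=0x72, mem[0x04]=0x2e, mem[0x14]=0x2e

MEM[0x23,0x04,0x14] = 72 2e 2e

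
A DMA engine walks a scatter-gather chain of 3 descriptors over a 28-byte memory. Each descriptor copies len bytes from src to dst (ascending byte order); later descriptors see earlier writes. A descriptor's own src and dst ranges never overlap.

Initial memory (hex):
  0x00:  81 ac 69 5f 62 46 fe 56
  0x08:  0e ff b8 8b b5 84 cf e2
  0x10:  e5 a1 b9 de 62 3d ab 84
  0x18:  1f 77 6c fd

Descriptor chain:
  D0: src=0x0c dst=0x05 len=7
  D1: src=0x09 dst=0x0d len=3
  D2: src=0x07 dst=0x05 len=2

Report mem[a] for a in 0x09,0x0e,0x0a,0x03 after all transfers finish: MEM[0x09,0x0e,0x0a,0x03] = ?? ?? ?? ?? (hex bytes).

#0 dst[0x05+7] := {0xb5,0x84,0xcf,0xe2,0xe5,0xa1,0xb9}
#1 dst[0x0d+3] := {0xe5,0xa1,0xb9}
#2 dst[0x05+2] := {0xcf,0xe2}
query mem[0x09]=0xe5, mem[0x0e]=0xa1, mem[0x0a]=0xa1, mem[0x03]=0x5f

MEM[0x09,0x0e,0x0a,0x03] = e5 a1 a1 5f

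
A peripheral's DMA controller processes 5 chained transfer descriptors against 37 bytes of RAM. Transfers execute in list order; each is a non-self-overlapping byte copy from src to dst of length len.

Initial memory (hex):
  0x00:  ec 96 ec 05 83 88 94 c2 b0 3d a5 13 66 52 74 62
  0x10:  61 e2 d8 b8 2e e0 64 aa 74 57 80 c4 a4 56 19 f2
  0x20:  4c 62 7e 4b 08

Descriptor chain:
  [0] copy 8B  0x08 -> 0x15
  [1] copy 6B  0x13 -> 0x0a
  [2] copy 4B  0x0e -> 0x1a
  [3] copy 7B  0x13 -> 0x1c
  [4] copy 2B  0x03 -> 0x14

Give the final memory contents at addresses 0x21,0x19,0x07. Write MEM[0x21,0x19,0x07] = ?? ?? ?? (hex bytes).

#0 dst[0x15+8] := {0xb0,0x3d,0xa5,0x13,0x66,0x52,0x74,0x62}
#1 dst[0x0a+6] := {0xb8,0x2e,0xb0,0x3d,0xa5,0x13}
#2 dst[0x1a+4] := {0xa5,0x13,0x61,0xe2}
#3 dst[0x1c+7] := {0xb8,0x2e,0xb0,0x3d,0xa5,0x13,0x66}
#4 dst[0x14+2] := {0x05,0x83}
query mem[0x21]=0x13, mem[0x19]=0x66, mem[0x07]=0xc2

MEM[0x21,0x19,0x07] = 13 66 c2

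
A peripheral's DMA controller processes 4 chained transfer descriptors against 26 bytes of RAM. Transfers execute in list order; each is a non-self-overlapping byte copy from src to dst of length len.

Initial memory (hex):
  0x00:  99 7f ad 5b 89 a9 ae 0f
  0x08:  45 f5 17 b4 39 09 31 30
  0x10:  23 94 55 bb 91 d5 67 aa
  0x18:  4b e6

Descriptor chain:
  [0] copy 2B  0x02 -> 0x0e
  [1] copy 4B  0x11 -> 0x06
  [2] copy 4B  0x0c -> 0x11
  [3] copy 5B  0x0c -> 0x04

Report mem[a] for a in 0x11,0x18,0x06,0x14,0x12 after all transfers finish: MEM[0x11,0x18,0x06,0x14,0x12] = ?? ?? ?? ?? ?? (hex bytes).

  after D0: wrote 2B at 0x0e = ad5b
  after D1: wrote 4B at 0x06 = 9455bb91
  after D2: wrote 4B at 0x11 = 3909ad5b
  after D3: wrote 5B at 0x04 = 3909ad5b23
query mem[0x11]=0x39, mem[0x18]=0x4b, mem[0x06]=0xad, mem[0x14]=0x5b, mem[0x12]=0x09

MEM[0x11,0x18,0x06,0x14,0x12] = 39 4b ad 5b 09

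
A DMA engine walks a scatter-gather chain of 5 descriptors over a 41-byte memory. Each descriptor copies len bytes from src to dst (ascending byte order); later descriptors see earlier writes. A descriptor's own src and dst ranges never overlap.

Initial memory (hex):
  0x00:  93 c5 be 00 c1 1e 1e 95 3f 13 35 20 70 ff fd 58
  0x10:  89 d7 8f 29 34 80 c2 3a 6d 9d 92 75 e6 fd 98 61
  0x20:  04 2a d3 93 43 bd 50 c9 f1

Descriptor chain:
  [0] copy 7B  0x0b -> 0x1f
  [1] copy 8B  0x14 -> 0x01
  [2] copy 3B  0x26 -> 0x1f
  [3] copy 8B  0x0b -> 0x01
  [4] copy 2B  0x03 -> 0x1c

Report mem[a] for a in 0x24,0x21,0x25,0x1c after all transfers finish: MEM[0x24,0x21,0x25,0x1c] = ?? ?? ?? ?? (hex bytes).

MEM[0x24,0x21,0x25,0x1c] = 89 f1 d7 ff

#0 dst[0x1f+7] := {0x20,0x70,0xff,0xfd,0x58,0x89,0xd7}
#1 dst[0x01+8] := {0x34,0x80,0xc2,0x3a,0x6d,0x9d,0x92,0x75}
#2 dst[0x1f+3] := {0x50,0xc9,0xf1}
#3 dst[0x01+8] := {0x20,0x70,0xff,0xfd,0x58,0x89,0xd7,0x8f}
#4 dst[0x1c+2] := {0xff,0xfd}
query mem[0x24]=0x89, mem[0x21]=0xf1, mem[0x25]=0xd7, mem[0x1c]=0xff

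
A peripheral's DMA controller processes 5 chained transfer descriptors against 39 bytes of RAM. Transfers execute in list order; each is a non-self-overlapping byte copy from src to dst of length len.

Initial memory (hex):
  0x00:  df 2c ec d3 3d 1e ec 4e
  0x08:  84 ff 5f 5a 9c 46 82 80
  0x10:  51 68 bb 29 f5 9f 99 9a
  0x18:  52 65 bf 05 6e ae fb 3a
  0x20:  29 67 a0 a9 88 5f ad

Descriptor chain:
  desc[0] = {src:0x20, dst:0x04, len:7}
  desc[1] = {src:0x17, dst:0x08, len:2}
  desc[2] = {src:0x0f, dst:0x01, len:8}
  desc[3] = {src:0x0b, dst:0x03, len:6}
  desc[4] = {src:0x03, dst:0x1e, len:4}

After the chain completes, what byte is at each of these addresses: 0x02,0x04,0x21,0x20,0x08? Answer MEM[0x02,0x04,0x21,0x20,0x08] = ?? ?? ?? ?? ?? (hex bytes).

  after D0: wrote 7B at 0x04 = 2967a0a9885fad
  after D1: wrote 2B at 0x08 = 9a52
  after D2: wrote 8B at 0x01 = 805168bb29f59f99
  after D3: wrote 6B at 0x03 = 5a9c46828051
  after D4: wrote 4B at 0x1e = 5a9c4682
query mem[0x02]=0x51, mem[0x04]=0x9c, mem[0x21]=0x82, mem[0x20]=0x46, mem[0x08]=0x51

MEM[0x02,0x04,0x21,0x20,0x08] = 51 9c 82 46 51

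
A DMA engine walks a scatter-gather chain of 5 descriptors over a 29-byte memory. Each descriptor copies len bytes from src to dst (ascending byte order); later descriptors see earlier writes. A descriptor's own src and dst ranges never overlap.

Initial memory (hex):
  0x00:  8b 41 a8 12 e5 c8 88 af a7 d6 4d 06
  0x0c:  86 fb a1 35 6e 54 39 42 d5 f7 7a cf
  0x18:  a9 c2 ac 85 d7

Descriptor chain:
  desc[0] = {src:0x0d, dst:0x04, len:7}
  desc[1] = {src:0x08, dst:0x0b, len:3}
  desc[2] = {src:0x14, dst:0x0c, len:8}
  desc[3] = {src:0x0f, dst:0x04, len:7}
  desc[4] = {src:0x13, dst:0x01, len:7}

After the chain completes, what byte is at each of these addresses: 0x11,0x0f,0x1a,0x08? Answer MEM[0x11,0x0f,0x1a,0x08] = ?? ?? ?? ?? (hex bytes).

MEM[0x11,0x0f,0x1a,0x08] = c2 cf ac 85

[0] 0x0d->0x04 len=7 : fb a1 35 6e 54 39 42
[1] 0x08->0x0b len=3 : 54 39 42
[2] 0x14->0x0c len=8 : d5 f7 7a cf a9 c2 ac 85
[3] 0x0f->0x04 len=7 : cf a9 c2 ac 85 d5 f7
[4] 0x13->0x01 len=7 : 85 d5 f7 7a cf a9 c2
query mem[0x11]=0xc2, mem[0x0f]=0xcf, mem[0x1a]=0xac, mem[0x08]=0x85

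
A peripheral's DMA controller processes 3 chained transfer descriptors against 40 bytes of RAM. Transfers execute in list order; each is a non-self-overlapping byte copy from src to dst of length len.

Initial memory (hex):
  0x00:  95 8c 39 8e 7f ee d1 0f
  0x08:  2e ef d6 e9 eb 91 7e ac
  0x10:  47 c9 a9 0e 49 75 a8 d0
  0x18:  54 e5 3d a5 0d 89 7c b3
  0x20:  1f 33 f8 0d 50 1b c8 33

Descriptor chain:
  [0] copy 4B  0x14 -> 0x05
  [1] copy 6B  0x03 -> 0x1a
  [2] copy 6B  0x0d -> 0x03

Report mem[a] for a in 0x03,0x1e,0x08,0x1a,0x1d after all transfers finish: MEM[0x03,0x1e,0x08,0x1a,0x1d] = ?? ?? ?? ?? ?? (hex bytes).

MEM[0x03,0x1e,0x08,0x1a,0x1d] = 91 a8 a9 8e 75

#0 dst[0x05+4] := {0x49,0x75,0xa8,0xd0}
#1 dst[0x1a+6] := {0x8e,0x7f,0x49,0x75,0xa8,0xd0}
#2 dst[0x03+6] := {0x91,0x7e,0xac,0x47,0xc9,0xa9}
query mem[0x03]=0x91, mem[0x1e]=0xa8, mem[0x08]=0xa9, mem[0x1a]=0x8e, mem[0x1d]=0x75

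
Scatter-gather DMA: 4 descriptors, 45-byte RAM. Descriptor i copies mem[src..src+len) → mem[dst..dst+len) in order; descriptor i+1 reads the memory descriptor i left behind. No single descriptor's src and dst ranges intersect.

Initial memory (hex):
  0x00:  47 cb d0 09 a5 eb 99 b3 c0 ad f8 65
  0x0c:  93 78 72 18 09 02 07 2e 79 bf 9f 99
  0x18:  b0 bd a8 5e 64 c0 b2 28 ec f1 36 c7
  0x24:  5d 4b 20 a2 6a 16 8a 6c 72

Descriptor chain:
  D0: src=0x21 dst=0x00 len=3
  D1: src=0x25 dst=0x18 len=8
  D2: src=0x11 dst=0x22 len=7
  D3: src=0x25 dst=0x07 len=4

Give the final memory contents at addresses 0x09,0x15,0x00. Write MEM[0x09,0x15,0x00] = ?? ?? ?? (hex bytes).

MEM[0x09,0x15,0x00] = 9f bf f1

#0 dst[0x00+3] := {0xf1,0x36,0xc7}
#1 dst[0x18+8] := {0x4b,0x20,0xa2,0x6a,0x16,0x8a,0x6c,0x72}
#2 dst[0x22+7] := {0x02,0x07,0x2e,0x79,0xbf,0x9f,0x99}
#3 dst[0x07+4] := {0x79,0xbf,0x9f,0x99}
query mem[0x09]=0x9f, mem[0x15]=0xbf, mem[0x00]=0xf1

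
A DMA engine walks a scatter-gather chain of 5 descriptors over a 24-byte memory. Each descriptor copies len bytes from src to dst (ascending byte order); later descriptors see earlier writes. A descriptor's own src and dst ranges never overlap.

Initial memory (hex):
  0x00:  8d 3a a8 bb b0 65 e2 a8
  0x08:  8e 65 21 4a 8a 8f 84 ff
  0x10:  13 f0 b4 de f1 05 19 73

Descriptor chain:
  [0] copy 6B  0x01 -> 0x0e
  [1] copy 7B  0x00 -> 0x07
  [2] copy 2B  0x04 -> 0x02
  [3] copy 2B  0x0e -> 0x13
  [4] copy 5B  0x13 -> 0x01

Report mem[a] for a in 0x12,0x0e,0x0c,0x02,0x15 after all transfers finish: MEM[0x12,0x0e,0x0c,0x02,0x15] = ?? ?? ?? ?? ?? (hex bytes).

MEM[0x12,0x0e,0x0c,0x02,0x15] = 65 3a 65 a8 05

D0: mem[0x0e..0x13] <- [3a a8 bb b0 65 e2]
D1: mem[0x07..0x0d] <- [8d 3a a8 bb b0 65 e2]
D2: mem[0x02..0x03] <- [b0 65]
D3: mem[0x13..0x14] <- [3a a8]
D4: mem[0x01..0x05] <- [3a a8 05 19 73]
query mem[0x12]=0x65, mem[0x0e]=0x3a, mem[0x0c]=0x65, mem[0x02]=0xa8, mem[0x15]=0x05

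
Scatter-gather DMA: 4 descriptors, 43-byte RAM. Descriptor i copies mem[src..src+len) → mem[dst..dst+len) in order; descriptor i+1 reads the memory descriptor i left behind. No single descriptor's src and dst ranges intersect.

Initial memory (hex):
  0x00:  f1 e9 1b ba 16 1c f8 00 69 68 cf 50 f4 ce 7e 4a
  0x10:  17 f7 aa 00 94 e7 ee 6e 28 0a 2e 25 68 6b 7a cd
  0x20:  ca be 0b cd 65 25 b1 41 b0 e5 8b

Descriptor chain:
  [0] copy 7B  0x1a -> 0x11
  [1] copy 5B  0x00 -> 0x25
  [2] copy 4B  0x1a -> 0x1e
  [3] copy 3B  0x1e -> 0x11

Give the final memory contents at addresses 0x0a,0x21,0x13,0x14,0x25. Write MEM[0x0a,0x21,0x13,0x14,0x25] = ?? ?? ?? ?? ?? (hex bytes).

MEM[0x0a,0x21,0x13,0x14,0x25] = cf 6b 68 6b f1

D0: mem[0x11..0x17] <- [2e 25 68 6b 7a cd ca]
D1: mem[0x25..0x29] <- [f1 e9 1b ba 16]
D2: mem[0x1e..0x21] <- [2e 25 68 6b]
D3: mem[0x11..0x13] <- [2e 25 68]
query mem[0x0a]=0xcf, mem[0x21]=0x6b, mem[0x13]=0x68, mem[0x14]=0x6b, mem[0x25]=0xf1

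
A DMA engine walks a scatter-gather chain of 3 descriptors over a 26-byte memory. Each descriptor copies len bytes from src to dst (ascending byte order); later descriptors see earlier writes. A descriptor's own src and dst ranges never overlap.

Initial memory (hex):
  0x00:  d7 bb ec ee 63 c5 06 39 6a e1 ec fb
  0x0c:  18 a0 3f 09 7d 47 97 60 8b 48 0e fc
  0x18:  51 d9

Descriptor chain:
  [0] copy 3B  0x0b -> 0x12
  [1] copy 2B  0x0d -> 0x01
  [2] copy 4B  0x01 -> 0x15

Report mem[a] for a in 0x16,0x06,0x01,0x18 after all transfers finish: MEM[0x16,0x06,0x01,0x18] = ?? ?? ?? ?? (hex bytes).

[0] 0x0b->0x12 len=3 : fb 18 a0
[1] 0x0d->0x01 len=2 : a0 3f
[2] 0x01->0x15 len=4 : a0 3f ee 63
query mem[0x16]=0x3f, mem[0x06]=0x06, mem[0x01]=0xa0, mem[0x18]=0x63

MEM[0x16,0x06,0x01,0x18] = 3f 06 a0 63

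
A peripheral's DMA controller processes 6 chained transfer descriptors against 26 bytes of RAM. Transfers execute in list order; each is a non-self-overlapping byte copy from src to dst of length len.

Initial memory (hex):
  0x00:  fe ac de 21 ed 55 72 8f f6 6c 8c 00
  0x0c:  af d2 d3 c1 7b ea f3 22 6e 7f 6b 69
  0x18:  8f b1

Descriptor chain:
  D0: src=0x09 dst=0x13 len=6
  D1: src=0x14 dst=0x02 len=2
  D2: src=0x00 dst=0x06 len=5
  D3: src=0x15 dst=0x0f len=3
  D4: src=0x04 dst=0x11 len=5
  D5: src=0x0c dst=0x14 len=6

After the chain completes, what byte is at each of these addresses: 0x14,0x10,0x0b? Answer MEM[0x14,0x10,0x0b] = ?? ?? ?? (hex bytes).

MEM[0x14,0x10,0x0b] = af af 00

D0: mem[0x13..0x18] <- [6c 8c 00 af d2 d3]
D1: mem[0x02..0x03] <- [8c 00]
D2: mem[0x06..0x0a] <- [fe ac 8c 00 ed]
D3: mem[0x0f..0x11] <- [00 af d2]
D4: mem[0x11..0x15] <- [ed 55 fe ac 8c]
D5: mem[0x14..0x19] <- [af d2 d3 00 af ed]
query mem[0x14]=0xaf, mem[0x10]=0xaf, mem[0x0b]=0x00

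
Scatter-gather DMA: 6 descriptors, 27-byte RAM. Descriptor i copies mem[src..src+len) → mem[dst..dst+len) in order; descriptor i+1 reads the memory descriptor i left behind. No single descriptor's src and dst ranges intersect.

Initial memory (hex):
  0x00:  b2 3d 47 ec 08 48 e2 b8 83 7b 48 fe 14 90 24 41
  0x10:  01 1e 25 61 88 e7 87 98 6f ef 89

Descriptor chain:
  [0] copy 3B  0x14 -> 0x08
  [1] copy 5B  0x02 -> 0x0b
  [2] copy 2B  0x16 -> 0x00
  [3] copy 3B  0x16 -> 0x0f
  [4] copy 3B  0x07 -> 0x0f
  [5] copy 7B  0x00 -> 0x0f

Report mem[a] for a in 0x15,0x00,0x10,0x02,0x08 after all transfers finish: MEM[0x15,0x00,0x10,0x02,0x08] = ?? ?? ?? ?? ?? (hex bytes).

  after D0: wrote 3B at 0x08 = 88e787
  after D1: wrote 5B at 0x0b = 47ec0848e2
  after D2: wrote 2B at 0x00 = 8798
  after D3: wrote 3B at 0x0f = 87986f
  after D4: wrote 3B at 0x0f = b888e7
  after D5: wrote 7B at 0x0f = 879847ec0848e2
query mem[0x15]=0xe2, mem[0x00]=0x87, mem[0x10]=0x98, mem[0x02]=0x47, mem[0x08]=0x88

MEM[0x15,0x00,0x10,0x02,0x08] = e2 87 98 47 88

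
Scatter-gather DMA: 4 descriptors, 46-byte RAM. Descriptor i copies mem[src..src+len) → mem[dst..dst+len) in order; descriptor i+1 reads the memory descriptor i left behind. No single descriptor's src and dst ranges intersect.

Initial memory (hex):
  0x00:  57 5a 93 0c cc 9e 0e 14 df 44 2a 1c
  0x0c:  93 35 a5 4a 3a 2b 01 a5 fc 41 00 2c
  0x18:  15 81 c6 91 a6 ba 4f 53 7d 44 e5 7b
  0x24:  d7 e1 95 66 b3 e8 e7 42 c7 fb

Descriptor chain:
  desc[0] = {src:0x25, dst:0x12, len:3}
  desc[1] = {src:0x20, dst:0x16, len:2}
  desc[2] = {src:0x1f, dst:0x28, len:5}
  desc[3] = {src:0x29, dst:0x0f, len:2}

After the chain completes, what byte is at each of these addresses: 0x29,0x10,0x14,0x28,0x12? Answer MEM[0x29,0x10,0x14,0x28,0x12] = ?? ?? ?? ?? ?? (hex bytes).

MEM[0x29,0x10,0x14,0x28,0x12] = 7d 44 66 53 e1

#0 dst[0x12+3] := {0xe1,0x95,0x66}
#1 dst[0x16+2] := {0x7d,0x44}
#2 dst[0x28+5] := {0x53,0x7d,0x44,0xe5,0x7b}
#3 dst[0x0f+2] := {0x7d,0x44}
query mem[0x29]=0x7d, mem[0x10]=0x44, mem[0x14]=0x66, mem[0x28]=0x53, mem[0x12]=0xe1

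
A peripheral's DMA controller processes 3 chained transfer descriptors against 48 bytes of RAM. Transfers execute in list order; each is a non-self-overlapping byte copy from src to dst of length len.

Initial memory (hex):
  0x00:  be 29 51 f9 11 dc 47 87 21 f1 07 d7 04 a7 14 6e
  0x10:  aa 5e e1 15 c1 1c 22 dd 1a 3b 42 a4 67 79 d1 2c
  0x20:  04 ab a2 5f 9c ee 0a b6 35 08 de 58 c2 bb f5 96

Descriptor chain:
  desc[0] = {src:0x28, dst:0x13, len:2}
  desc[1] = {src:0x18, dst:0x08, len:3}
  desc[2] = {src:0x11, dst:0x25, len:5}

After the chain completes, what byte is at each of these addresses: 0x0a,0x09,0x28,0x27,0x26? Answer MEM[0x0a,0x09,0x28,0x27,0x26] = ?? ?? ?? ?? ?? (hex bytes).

[0] 0x28->0x13 len=2 : 35 08
[1] 0x18->0x08 len=3 : 1a 3b 42
[2] 0x11->0x25 len=5 : 5e e1 35 08 1c
query mem[0x0a]=0x42, mem[0x09]=0x3b, mem[0x28]=0x08, mem[0x27]=0x35, mem[0x26]=0xe1

MEM[0x0a,0x09,0x28,0x27,0x26] = 42 3b 08 35 e1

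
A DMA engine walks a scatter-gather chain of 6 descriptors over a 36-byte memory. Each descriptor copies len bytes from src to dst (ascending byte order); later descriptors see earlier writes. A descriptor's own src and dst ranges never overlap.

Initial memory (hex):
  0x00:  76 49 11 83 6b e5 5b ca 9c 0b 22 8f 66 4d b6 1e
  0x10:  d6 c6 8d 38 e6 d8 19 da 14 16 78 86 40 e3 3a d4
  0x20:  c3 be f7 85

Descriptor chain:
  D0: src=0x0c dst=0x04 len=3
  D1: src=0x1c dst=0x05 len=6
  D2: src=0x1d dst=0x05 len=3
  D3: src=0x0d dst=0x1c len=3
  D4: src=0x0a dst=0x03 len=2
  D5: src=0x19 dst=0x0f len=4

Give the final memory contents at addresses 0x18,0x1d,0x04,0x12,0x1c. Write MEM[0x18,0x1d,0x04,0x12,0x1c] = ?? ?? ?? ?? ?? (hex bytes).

MEM[0x18,0x1d,0x04,0x12,0x1c] = 14 b6 8f 4d 4d

#0 dst[0x04+3] := {0x66,0x4d,0xb6}
#1 dst[0x05+6] := {0x40,0xe3,0x3a,0xd4,0xc3,0xbe}
#2 dst[0x05+3] := {0xe3,0x3a,0xd4}
#3 dst[0x1c+3] := {0x4d,0xb6,0x1e}
#4 dst[0x03+2] := {0xbe,0x8f}
#5 dst[0x0f+4] := {0x16,0x78,0x86,0x4d}
query mem[0x18]=0x14, mem[0x1d]=0xb6, mem[0x04]=0x8f, mem[0x12]=0x4d, mem[0x1c]=0x4d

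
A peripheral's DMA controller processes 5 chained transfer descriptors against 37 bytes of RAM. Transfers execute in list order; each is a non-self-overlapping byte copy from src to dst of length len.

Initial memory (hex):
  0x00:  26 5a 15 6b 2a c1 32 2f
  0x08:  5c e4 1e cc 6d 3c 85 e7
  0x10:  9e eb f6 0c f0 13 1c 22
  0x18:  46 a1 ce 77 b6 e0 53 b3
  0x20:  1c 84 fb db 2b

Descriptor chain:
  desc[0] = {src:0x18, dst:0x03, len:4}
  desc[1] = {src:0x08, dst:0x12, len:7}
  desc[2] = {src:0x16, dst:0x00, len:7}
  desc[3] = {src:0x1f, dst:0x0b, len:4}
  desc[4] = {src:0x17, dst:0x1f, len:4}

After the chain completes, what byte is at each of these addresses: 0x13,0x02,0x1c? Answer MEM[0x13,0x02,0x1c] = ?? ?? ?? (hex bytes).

[0] 0x18->0x03 len=4 : 46 a1 ce 77
[1] 0x08->0x12 len=7 : 5c e4 1e cc 6d 3c 85
[2] 0x16->0x00 len=7 : 6d 3c 85 a1 ce 77 b6
[3] 0x1f->0x0b len=4 : b3 1c 84 fb
[4] 0x17->0x1f len=4 : 3c 85 a1 ce
query mem[0x13]=0xe4, mem[0x02]=0x85, mem[0x1c]=0xb6

MEM[0x13,0x02,0x1c] = e4 85 b6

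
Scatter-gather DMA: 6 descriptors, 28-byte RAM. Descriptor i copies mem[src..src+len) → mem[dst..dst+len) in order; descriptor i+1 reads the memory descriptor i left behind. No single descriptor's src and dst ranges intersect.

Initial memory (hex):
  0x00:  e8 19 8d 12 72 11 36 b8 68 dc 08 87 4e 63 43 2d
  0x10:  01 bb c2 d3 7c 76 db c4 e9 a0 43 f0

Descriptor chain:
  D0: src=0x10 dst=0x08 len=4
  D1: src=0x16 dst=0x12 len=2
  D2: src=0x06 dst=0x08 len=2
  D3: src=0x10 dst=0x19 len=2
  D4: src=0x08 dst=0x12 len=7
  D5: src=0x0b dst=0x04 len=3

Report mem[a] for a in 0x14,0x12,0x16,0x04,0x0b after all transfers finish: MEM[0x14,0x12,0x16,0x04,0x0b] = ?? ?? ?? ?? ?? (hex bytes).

D0: mem[0x08..0x0b] <- [01 bb c2 d3]
D1: mem[0x12..0x13] <- [db c4]
D2: mem[0x08..0x09] <- [36 b8]
D3: mem[0x19..0x1a] <- [01 bb]
D4: mem[0x12..0x18] <- [36 b8 c2 d3 4e 63 43]
D5: mem[0x04..0x06] <- [d3 4e 63]
query mem[0x14]=0xc2, mem[0x12]=0x36, mem[0x16]=0x4e, mem[0x04]=0xd3, mem[0x0b]=0xd3

MEM[0x14,0x12,0x16,0x04,0x0b] = c2 36 4e d3 d3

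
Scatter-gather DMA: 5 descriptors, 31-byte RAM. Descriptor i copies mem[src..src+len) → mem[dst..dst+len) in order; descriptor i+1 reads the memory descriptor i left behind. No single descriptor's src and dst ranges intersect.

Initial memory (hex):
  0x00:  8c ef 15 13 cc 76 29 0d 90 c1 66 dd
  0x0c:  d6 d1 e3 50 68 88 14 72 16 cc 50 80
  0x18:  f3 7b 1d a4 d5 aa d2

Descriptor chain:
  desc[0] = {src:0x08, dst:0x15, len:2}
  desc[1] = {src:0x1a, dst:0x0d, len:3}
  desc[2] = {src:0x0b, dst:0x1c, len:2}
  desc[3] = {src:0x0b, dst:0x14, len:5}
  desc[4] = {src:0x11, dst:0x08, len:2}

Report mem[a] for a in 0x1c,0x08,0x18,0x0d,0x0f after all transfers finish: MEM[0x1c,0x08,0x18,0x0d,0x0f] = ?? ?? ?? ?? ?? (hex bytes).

MEM[0x1c,0x08,0x18,0x0d,0x0f] = dd 88 d5 1d d5

  after D0: wrote 2B at 0x15 = 90c1
  after D1: wrote 3B at 0x0d = 1da4d5
  after D2: wrote 2B at 0x1c = ddd6
  after D3: wrote 5B at 0x14 = ddd61da4d5
  after D4: wrote 2B at 0x08 = 8814
query mem[0x1c]=0xdd, mem[0x08]=0x88, mem[0x18]=0xd5, mem[0x0d]=0x1d, mem[0x0f]=0xd5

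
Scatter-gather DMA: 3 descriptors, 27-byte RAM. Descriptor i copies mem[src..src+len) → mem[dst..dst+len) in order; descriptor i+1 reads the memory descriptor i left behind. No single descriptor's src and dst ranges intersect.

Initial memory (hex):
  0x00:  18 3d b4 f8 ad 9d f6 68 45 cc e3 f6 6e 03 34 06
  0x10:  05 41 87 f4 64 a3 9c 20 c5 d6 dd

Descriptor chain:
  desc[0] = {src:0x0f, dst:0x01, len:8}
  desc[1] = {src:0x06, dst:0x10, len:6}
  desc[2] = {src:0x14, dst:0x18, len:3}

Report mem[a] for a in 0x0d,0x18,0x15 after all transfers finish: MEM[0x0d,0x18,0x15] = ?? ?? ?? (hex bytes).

  after D0: wrote 8B at 0x01 = 06054187f464a39c
  after D1: wrote 6B at 0x10 = 64a39ccce3f6
  after D2: wrote 3B at 0x18 = e3f69c
query mem[0x0d]=0x03, mem[0x18]=0xe3, mem[0x15]=0xf6

MEM[0x0d,0x18,0x15] = 03 e3 f6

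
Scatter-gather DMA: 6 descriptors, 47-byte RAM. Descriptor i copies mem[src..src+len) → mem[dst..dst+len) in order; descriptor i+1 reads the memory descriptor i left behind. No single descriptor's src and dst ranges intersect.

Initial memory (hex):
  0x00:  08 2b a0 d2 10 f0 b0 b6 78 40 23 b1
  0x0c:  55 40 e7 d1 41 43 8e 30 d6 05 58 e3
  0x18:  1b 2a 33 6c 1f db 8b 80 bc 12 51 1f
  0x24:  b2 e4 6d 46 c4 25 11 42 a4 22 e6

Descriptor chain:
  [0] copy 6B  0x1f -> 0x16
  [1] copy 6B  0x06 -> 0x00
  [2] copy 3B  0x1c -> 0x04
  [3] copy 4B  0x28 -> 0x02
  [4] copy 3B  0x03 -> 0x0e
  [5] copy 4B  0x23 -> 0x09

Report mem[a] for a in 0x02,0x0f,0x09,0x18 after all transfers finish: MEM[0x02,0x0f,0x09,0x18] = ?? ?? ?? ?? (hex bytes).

MEM[0x02,0x0f,0x09,0x18] = c4 11 1f 12

  after D0: wrote 6B at 0x16 = 80bc12511fb2
  after D1: wrote 6B at 0x00 = b0b6784023b1
  after D2: wrote 3B at 0x04 = 1fdb8b
  after D3: wrote 4B at 0x02 = c4251142
  after D4: wrote 3B at 0x0e = 251142
  after D5: wrote 4B at 0x09 = 1fb2e46d
query mem[0x02]=0xc4, mem[0x0f]=0x11, mem[0x09]=0x1f, mem[0x18]=0x12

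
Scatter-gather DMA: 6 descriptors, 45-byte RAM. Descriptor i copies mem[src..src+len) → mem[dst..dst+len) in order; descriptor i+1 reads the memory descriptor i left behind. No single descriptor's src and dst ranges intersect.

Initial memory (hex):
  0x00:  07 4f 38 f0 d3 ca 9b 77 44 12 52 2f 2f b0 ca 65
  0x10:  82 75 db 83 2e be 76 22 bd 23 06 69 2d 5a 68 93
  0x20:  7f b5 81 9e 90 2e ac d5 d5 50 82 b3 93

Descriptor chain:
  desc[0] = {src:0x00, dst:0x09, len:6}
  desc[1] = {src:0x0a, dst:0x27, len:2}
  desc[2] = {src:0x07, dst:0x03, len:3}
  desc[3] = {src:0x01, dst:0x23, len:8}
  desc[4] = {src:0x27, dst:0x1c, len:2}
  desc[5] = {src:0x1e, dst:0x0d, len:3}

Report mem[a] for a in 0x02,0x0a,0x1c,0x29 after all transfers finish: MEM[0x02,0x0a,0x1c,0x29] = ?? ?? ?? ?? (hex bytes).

MEM[0x02,0x0a,0x1c,0x29] = 38 4f 07 77

  after D0: wrote 6B at 0x09 = 074f38f0d3ca
  after D1: wrote 2B at 0x27 = 4f38
  after D2: wrote 3B at 0x03 = 774407
  after D3: wrote 8B at 0x23 = 4f387744079b7744
  after D4: wrote 2B at 0x1c = 079b
  after D5: wrote 3B at 0x0d = 68937f
query mem[0x02]=0x38, mem[0x0a]=0x4f, mem[0x1c]=0x07, mem[0x29]=0x77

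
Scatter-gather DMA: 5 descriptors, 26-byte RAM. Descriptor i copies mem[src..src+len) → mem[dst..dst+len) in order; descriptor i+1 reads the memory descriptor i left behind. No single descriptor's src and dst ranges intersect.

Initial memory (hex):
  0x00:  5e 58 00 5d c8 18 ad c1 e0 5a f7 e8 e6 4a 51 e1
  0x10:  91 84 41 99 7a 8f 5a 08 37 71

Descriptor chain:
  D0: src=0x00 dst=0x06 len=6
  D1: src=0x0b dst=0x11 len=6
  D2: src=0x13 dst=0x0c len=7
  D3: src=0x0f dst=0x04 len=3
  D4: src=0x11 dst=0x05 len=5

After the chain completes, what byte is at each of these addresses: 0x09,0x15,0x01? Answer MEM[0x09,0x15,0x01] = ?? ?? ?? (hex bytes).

MEM[0x09,0x15,0x01] = e1 e1 58

[0] 0x00->0x06 len=6 : 5e 58 00 5d c8 18
[1] 0x0b->0x11 len=6 : 18 e6 4a 51 e1 91
[2] 0x13->0x0c len=7 : 4a 51 e1 91 08 37 71
[3] 0x0f->0x04 len=3 : 91 08 37
[4] 0x11->0x05 len=5 : 37 71 4a 51 e1
query mem[0x09]=0xe1, mem[0x15]=0xe1, mem[0x01]=0x58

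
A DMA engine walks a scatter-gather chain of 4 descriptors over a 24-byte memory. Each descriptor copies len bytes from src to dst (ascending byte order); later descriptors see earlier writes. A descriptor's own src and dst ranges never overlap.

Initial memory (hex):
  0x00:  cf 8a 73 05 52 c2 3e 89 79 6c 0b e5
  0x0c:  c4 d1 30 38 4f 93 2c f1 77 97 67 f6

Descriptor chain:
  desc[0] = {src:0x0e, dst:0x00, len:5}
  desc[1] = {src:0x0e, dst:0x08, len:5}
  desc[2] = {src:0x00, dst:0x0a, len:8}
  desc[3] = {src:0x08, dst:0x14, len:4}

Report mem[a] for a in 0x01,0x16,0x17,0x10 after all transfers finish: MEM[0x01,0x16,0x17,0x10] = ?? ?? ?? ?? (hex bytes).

[0] 0x0e->0x00 len=5 : 30 38 4f 93 2c
[1] 0x0e->0x08 len=5 : 30 38 4f 93 2c
[2] 0x00->0x0a len=8 : 30 38 4f 93 2c c2 3e 89
[3] 0x08->0x14 len=4 : 30 38 30 38
query mem[0x01]=0x38, mem[0x16]=0x30, mem[0x17]=0x38, mem[0x10]=0x3e

MEM[0x01,0x16,0x17,0x10] = 38 30 38 3e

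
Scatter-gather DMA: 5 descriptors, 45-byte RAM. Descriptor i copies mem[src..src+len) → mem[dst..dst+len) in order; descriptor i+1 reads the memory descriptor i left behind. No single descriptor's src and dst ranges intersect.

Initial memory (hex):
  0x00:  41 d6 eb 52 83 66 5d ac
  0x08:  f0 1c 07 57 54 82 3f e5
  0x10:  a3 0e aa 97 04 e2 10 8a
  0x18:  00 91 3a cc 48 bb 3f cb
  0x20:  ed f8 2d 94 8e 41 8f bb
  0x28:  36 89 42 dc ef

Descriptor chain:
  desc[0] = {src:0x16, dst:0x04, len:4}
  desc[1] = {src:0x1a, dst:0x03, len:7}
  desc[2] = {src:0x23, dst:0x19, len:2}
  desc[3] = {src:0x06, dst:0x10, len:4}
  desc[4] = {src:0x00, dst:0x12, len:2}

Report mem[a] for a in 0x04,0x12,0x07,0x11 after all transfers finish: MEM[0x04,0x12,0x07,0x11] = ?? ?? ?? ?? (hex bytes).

MEM[0x04,0x12,0x07,0x11] = cc 41 3f 3f

  after D0: wrote 4B at 0x04 = 108a0091
  after D1: wrote 7B at 0x03 = 3acc48bb3fcbed
  after D2: wrote 2B at 0x19 = 948e
  after D3: wrote 4B at 0x10 = bb3fcbed
  after D4: wrote 2B at 0x12 = 41d6
query mem[0x04]=0xcc, mem[0x12]=0x41, mem[0x07]=0x3f, mem[0x11]=0x3f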